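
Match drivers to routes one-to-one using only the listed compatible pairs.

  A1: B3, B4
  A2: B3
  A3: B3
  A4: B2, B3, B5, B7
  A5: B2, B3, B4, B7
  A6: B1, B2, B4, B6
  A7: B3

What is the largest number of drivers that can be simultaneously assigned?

Unit-capacity flow: source→left, listed edges, right→sink; max matching = max flow.
Augmenting path A1→B3 (+1); matched 1.
Augmenting path A4→B2 (+1); matched 2.
Augmenting path A5→B4 (+1); matched 3.
Augmenting path A6→B1 (+1); matched 4.
Augmenting path A2→B3→A1→B4→A5→B7 (+1); matched 5.
No augmenting path remains; maximum matching = 5.
König certificate: {A1, A4, A5, A6, B3} is a vertex cover of size 5 (every listed pair touches it), so no matching can be larger.

5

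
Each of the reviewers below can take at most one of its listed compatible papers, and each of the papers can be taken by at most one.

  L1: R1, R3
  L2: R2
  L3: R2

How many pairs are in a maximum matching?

2

Unit-capacity flow: source→left, listed edges, right→sink; max matching = max flow.
Augmenting path L1→R1 (+1); matched 1.
Augmenting path L2→R2 (+1); matched 2.
No augmenting path remains; maximum matching = 2.
König certificate: {L1, R2} is a vertex cover of size 2 (every listed pair touches it), so no matching can be larger.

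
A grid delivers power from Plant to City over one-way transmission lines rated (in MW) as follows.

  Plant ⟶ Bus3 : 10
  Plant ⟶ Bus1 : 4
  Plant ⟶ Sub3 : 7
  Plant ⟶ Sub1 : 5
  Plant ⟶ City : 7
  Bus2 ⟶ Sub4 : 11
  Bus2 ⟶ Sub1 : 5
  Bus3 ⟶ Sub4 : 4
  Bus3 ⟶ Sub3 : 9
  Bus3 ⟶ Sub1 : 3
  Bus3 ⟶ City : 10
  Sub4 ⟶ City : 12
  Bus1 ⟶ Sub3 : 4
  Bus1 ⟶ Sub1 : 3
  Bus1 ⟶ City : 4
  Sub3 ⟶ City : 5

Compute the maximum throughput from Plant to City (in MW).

26

Augment Plant→City: bottleneck 7, flow now 7.
Augment Plant→Bus3→City: bottleneck 10, flow now 17.
Augment Plant→Bus1→City: bottleneck 4, flow now 21.
Augment Plant→Sub3→City: bottleneck 5, flow now 26.
No augmenting path remains; maximum flow = 26.
In the residual graph, reachable from Plant: {Plant, Sub3, Sub1}.
Min-cut edges: Plant→Bus3 (10), Plant→Bus1 (4), Plant→City (7), Sub3→City (5); capacity 10 + 4 + 7 + 5 = 26.
This cut is saturated, so no flow can exceed 26.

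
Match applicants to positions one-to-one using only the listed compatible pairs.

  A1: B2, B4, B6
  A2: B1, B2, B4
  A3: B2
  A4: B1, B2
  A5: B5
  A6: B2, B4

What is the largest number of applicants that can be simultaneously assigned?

5

Unit-capacity flow: source→left, listed edges, right→sink; max matching = max flow.
Augmenting path A1→B2 (+1); matched 1.
Augmenting path A2→B1 (+1); matched 2.
Augmenting path A5→B5 (+1); matched 3.
Augmenting path A6→B4 (+1); matched 4.
Augmenting path A3→B2→A1→B6 (+1); matched 5.
No augmenting path remains; maximum matching = 5.
König certificate: {A1, A5, B1, B2, B4} is a vertex cover of size 5 (every listed pair touches it), so no matching can be larger.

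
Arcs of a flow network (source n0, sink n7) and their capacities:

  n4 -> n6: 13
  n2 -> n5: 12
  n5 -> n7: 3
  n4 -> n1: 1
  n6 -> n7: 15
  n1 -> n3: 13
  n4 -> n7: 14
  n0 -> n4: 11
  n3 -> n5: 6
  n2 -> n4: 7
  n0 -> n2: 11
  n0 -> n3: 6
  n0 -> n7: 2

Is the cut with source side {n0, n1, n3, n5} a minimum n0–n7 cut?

Given cut capacity: 11 + 11 + 2 + 3 = 27.
Augment n0→n7: bottleneck 2, flow now 2.
Augment n0→n4→n7: bottleneck 11, flow now 13.
Augment n0→n2→n4→n7: bottleneck 3, flow now 16.
Augment n0→n2→n5→n7: bottleneck 3, flow now 19.
Augment n0→n2→n4→n6→n7: bottleneck 4, flow now 23.
No augmenting path remains; maximum flow = 23.
In the residual graph, reachable from n0: {n0, n2, n3, n5}.
Min-cut edges: n0→n4 (11), n0→n7 (2), n2→n4 (7), n5→n7 (3); capacity 11 + 2 + 7 + 3 = 23.
Cut capacity 27 exceeds the max flow 23, so it is not minimum.

No — its capacity is 27, but the minimum cut has capacity 23.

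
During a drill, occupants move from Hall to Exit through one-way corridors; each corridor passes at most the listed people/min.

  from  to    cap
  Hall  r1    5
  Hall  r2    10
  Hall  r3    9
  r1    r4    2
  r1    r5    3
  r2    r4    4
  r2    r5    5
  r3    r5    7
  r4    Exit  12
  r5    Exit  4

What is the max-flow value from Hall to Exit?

Augment Hall→r1→r4→Exit: bottleneck 2, flow now 2.
Augment Hall→r1→r5→Exit: bottleneck 3, flow now 5.
Augment Hall→r2→r4→Exit: bottleneck 4, flow now 9.
Augment Hall→r2→r5→Exit: bottleneck 1, flow now 10.
No augmenting path remains; maximum flow = 10.
In the residual graph, reachable from Hall: {Hall, r1, r2, r3, r5}.
Min-cut edges: r1→r4 (2), r2→r4 (4), r5→Exit (4); capacity 2 + 4 + 4 = 10.
This cut is saturated, so no flow can exceed 10.

10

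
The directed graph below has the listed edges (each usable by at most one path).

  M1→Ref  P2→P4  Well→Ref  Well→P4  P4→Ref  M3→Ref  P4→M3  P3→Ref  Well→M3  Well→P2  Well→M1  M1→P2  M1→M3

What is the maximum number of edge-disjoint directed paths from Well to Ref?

4

Assign every edge capacity 1; by Menger, the answer equals the max flow.
Path Well→Ref (+1); total 1.
Path Well→P4→Ref (+1); total 2.
Path Well→M1→Ref (+1); total 3.
Path Well→M3→Ref (+1); total 4.
No residual Well→Ref path; max flow = 4.
Certifying cut of size 4: {M3→Ref, P4→Ref, Well→M1, Well→Ref}.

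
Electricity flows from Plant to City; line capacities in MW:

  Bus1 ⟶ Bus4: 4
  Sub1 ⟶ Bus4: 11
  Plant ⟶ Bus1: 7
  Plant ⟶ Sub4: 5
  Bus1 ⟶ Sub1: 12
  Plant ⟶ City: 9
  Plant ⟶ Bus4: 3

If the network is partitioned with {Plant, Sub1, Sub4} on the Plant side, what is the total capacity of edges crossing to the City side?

Edges leaving {Plant, Sub1, Sub4}: Plant→Bus1 (7), Plant→Bus4 (3), Plant→City (9), Sub1→Bus4 (11).
Cut capacity = 7 + 3 + 9 + 11 = 30.

30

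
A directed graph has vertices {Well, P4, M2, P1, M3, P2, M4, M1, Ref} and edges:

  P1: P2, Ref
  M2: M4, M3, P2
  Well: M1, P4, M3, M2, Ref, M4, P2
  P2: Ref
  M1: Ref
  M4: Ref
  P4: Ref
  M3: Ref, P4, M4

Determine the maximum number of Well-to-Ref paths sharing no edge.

Assign every edge capacity 1; by Menger, the answer equals the max flow.
Path Well→Ref (+1); total 1.
Path Well→P4→Ref (+1); total 2.
Path Well→M3→Ref (+1); total 3.
Path Well→P2→Ref (+1); total 4.
Path Well→M4→Ref (+1); total 5.
Path Well→M1→Ref (+1); total 6.
No residual Well→Ref path; max flow = 6.
Certifying cut of size 6: {M3→Ref, M4→Ref, P2→Ref, P4→Ref, Well→M1, Well→Ref}.

6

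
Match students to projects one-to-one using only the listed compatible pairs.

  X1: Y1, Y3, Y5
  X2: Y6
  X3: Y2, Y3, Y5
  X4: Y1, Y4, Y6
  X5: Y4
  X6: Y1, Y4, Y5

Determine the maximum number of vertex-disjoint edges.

6

Unit-capacity flow: source→left, listed edges, right→sink; max matching = max flow.
Augmenting path X1→Y1 (+1); matched 1.
Augmenting path X2→Y6 (+1); matched 2.
Augmenting path X3→Y2 (+1); matched 3.
Augmenting path X4→Y4 (+1); matched 4.
Augmenting path X6→Y5 (+1); matched 5.
Augmenting path X5→Y4→X4→Y1→X1→Y3 (+1); matched 6.
No augmenting path remains; maximum matching = 6.
König certificate: {X1, X2, X3, X4, X5, X6} is a vertex cover of size 6 (every listed pair touches it), so no matching can be larger.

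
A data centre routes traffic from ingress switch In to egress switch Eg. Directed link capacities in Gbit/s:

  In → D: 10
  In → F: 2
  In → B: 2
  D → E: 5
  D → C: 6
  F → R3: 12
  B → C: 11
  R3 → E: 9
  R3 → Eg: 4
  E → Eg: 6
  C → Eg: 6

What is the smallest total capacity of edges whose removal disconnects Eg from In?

13

Augment In→D→E→Eg: bottleneck 5, flow now 5.
Augment In→D→C→Eg: bottleneck 5, flow now 10.
Augment In→F→R3→Eg: bottleneck 2, flow now 12.
Augment In→B→C→Eg: bottleneck 1, flow now 13.
No augmenting path remains; maximum flow = 13.
By max-flow min-cut, the minimum cut capacity equals the max flow.
In the residual graph, reachable from In: {In, D, B, C}.
Min-cut edges: In→F (2), D→E (5), C→Eg (6); capacity 2 + 5 + 6 = 13.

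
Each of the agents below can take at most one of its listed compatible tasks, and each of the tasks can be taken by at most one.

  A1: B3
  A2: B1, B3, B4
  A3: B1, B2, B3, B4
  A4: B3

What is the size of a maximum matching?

3

Unit-capacity flow: source→left, listed edges, right→sink; max matching = max flow.
Augmenting path A1→B3 (+1); matched 1.
Augmenting path A2→B1 (+1); matched 2.
Augmenting path A3→B2 (+1); matched 3.
No augmenting path remains; maximum matching = 3.
König certificate: {A2, A3, B3} is a vertex cover of size 3 (every listed pair touches it), so no matching can be larger.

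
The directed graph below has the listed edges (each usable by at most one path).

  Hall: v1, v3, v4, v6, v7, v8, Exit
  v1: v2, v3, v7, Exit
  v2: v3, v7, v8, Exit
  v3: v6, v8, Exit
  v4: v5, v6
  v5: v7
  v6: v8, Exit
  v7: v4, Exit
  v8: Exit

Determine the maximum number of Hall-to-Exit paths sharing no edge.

Assign every edge capacity 1; by Menger, the answer equals the max flow.
Path Hall→Exit (+1); total 1.
Path Hall→v1→Exit (+1); total 2.
Path Hall→v3→Exit (+1); total 3.
Path Hall→v6→Exit (+1); total 4.
Path Hall→v7→Exit (+1); total 5.
Path Hall→v8→Exit (+1); total 6.
No residual Hall→Exit path; max flow = 6.
Certifying cut of size 6: {Hall→Exit, Hall→v1, Hall→v3, v6→Exit, v7→Exit, v8→Exit}.

6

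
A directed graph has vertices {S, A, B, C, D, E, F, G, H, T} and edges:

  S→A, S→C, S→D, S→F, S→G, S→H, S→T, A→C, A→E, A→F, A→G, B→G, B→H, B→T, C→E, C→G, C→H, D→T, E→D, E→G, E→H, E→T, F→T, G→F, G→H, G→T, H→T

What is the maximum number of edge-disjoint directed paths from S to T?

Assign every edge capacity 1; by Menger, the answer equals the max flow.
Path S→T (+1); total 1.
Path S→D→T (+1); total 2.
Path S→F→T (+1); total 3.
Path S→G→T (+1); total 4.
Path S→H→T (+1); total 5.
Path S→A→E→T (+1); total 6.
No residual S→T path; max flow = 6.
Certifying cut of size 6: {D→T, E→T, F→T, G→T, H→T, S→T}.

6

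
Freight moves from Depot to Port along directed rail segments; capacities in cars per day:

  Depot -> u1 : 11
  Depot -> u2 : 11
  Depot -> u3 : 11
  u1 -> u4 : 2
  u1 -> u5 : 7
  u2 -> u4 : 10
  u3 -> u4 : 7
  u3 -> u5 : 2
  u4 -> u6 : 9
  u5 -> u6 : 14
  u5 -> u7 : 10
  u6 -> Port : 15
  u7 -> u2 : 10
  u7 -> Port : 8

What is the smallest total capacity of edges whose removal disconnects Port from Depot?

18

Augment Depot→u1→u4→u6→Port: bottleneck 2, flow now 2.
Augment Depot→u1→u5→u6→Port: bottleneck 7, flow now 9.
Augment Depot→u2→u4→u6→Port: bottleneck 6, flow now 15.
Augment Depot→u3→u5→u7→Port: bottleneck 2, flow now 17.
Augment Depot→u2→u4→u6→u5→u7→Port: bottleneck 1, flow now 18. (uses reverse residual edge)
No augmenting path remains; maximum flow = 18.
By max-flow min-cut, the minimum cut capacity equals the max flow.
In the residual graph, reachable from Depot: {Depot, u1, u2, u3, u4}.
Min-cut edges: u1→u5 (7), u3→u5 (2), u4→u6 (9); capacity 7 + 2 + 9 = 18.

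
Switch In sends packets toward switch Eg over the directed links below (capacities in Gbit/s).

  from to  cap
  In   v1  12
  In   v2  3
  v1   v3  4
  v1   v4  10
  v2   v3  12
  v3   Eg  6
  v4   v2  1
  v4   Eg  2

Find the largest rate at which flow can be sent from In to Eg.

8

Augment In→v1→v3→Eg: bottleneck 4, flow now 4.
Augment In→v1→v4→Eg: bottleneck 2, flow now 6.
Augment In→v2→v3→Eg: bottleneck 2, flow now 8.
No augmenting path remains; maximum flow = 8.
In the residual graph, reachable from In: {In, v1, v2, v3, v4}.
Min-cut edges: v3→Eg (6), v4→Eg (2); capacity 6 + 2 = 8.
This cut is saturated, so no flow can exceed 8.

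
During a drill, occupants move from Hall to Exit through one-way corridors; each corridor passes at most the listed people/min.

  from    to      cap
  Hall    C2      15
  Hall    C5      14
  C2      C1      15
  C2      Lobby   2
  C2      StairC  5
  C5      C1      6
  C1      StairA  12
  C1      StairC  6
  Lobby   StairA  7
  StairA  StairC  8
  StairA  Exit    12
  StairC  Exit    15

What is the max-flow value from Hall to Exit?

21

Augment Hall→C2→StairC→Exit: bottleneck 5, flow now 5.
Augment Hall→C2→C1→StairA→Exit: bottleneck 10, flow now 15.
Augment Hall→C5→C1→StairA→Exit: bottleneck 2, flow now 17.
Augment Hall→C5→C1→StairC→Exit: bottleneck 4, flow now 21.
No augmenting path remains; maximum flow = 21.
In the residual graph, reachable from Hall: {Hall, C5}.
Min-cut edges: Hall→C2 (15), C5→C1 (6); capacity 15 + 6 = 21.
This cut is saturated, so no flow can exceed 21.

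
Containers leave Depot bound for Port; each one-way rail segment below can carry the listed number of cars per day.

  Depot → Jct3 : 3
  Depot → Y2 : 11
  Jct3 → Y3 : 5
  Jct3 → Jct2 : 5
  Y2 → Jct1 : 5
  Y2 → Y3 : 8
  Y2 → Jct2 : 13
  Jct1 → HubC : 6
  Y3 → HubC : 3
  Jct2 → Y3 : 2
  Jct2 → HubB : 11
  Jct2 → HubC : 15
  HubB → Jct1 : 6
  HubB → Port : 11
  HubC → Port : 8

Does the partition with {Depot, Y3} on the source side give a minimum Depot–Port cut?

Given cut capacity: 3 + 11 + 3 = 17.
Augment Depot→Jct3→Y3→HubC→Port: bottleneck 3, flow now 3.
Augment Depot→Y2→Jct1→HubC→Port: bottleneck 5, flow now 8.
Augment Depot→Y2→Jct2→HubB→Port: bottleneck 6, flow now 14.
No augmenting path remains; maximum flow = 14.
In the residual graph, reachable from Depot: {Depot}.
Min-cut edges: Depot→Jct3 (3), Depot→Y2 (11); capacity 3 + 11 = 14.
Cut capacity 17 exceeds the max flow 14, so it is not minimum.

No — its capacity is 17, but the minimum cut has capacity 14.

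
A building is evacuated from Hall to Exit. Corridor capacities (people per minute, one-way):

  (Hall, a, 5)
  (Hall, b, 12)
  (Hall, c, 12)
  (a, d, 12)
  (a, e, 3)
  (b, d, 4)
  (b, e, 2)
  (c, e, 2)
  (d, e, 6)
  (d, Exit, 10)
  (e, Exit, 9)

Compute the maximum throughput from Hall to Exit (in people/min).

13

Augment Hall→a→d→Exit: bottleneck 5, flow now 5.
Augment Hall→b→d→Exit: bottleneck 4, flow now 9.
Augment Hall→b→e→Exit: bottleneck 2, flow now 11.
Augment Hall→c→e→Exit: bottleneck 2, flow now 13.
No augmenting path remains; maximum flow = 13.
In the residual graph, reachable from Hall: {Hall, b, c}.
Min-cut edges: Hall→a (5), b→d (4), b→e (2), c→e (2); capacity 5 + 4 + 2 + 2 = 13.
This cut is saturated, so no flow can exceed 13.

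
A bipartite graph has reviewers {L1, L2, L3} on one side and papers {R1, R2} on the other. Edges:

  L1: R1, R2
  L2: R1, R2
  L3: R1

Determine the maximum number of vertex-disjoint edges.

2

Unit-capacity flow: source→left, listed edges, right→sink; max matching = max flow.
Augmenting path L1→R1 (+1); matched 1.
Augmenting path L2→R2 (+1); matched 2.
No augmenting path remains; maximum matching = 2.
König certificate: {R1, R2} is a vertex cover of size 2 (every listed pair touches it), so no matching can be larger.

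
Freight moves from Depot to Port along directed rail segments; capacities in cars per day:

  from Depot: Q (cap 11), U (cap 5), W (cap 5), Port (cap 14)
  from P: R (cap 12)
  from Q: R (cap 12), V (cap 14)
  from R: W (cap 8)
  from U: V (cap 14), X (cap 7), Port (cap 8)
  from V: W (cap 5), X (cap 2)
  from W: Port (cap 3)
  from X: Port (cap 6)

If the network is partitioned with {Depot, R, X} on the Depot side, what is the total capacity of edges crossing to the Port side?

Edges leaving {Depot, R, X}: Depot→Q (11), Depot→U (5), Depot→W (5), Depot→Port (14), R→W (8), X→Port (6).
Cut capacity = 11 + 5 + 5 + 14 + 8 + 6 = 49.

49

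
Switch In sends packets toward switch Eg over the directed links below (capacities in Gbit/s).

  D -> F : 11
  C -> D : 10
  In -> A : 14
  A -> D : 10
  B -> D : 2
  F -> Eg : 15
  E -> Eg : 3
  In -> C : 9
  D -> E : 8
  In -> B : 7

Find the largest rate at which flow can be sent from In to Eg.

Augment In→A→D→E→Eg: bottleneck 3, flow now 3.
Augment In→A→D→F→Eg: bottleneck 7, flow now 10.
Augment In→B→D→F→Eg: bottleneck 2, flow now 12.
Augment In→C→D→F→Eg: bottleneck 2, flow now 14.
No augmenting path remains; maximum flow = 14.
In the residual graph, reachable from In: {In, A, B, C, D, E}.
Min-cut edges: D→F (11), E→Eg (3); capacity 11 + 3 = 14.
This cut is saturated, so no flow can exceed 14.

14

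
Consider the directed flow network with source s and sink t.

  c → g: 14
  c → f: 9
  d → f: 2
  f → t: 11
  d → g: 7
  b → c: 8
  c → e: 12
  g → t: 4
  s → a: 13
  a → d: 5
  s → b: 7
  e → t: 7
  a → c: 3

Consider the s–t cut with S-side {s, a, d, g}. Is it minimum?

Given cut capacity: 7 + 3 + 2 + 4 = 16.
Augment s→a→c→e→t: bottleneck 3, flow now 3.
Augment s→a→d→f→t: bottleneck 2, flow now 5.
Augment s→a→d→g→t: bottleneck 3, flow now 8.
Augment s→b→c→e→t: bottleneck 4, flow now 12.
Augment s→b→c→f→t: bottleneck 3, flow now 15.
No augmenting path remains; maximum flow = 15.
In the residual graph, reachable from s: {s, a}.
Min-cut edges: s→b (7), a→c (3), a→d (5); capacity 7 + 3 + 5 = 15.
Cut capacity 16 exceeds the max flow 15, so it is not minimum.

No — its capacity is 16, but the minimum cut has capacity 15.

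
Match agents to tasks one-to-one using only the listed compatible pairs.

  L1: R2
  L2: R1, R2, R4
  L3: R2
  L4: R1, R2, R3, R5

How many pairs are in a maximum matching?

Unit-capacity flow: source→left, listed edges, right→sink; max matching = max flow.
Augmenting path L1→R2 (+1); matched 1.
Augmenting path L2→R1 (+1); matched 2.
Augmenting path L4→R3 (+1); matched 3.
No augmenting path remains; maximum matching = 3.
König certificate: {L2, L4, R2} is a vertex cover of size 3 (every listed pair touches it), so no matching can be larger.

3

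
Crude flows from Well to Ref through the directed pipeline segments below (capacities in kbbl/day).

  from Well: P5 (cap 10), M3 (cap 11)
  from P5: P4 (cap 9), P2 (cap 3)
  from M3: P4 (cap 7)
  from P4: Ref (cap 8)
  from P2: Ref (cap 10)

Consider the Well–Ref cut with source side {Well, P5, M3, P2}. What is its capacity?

26

Edges leaving {Well, P5, M3, P2}: P5→P4 (9), M3→P4 (7), P2→Ref (10).
Cut capacity = 9 + 7 + 10 = 26.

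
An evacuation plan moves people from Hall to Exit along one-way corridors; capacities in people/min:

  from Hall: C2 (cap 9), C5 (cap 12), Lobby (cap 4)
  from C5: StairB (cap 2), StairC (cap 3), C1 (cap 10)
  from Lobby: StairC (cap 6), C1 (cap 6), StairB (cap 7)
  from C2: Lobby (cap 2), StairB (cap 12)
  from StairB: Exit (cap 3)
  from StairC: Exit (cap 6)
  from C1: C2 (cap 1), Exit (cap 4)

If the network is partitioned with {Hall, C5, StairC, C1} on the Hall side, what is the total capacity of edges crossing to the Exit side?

26

Edges leaving {Hall, C5, StairC, C1}: Hall→Lobby (4), Hall→C2 (9), C5→StairB (2), StairC→Exit (6), C1→C2 (1), C1→Exit (4).
Cut capacity = 4 + 9 + 2 + 6 + 1 + 4 = 26.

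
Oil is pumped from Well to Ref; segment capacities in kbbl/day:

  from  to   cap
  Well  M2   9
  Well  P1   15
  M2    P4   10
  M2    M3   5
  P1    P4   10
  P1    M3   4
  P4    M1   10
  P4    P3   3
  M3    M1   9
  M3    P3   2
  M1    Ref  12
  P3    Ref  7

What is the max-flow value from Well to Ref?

17

Augment Well→M2→P4→M1→Ref: bottleneck 9, flow now 9.
Augment Well→P1→P4→M1→Ref: bottleneck 1, flow now 10.
Augment Well→P1→P4→P3→Ref: bottleneck 3, flow now 13.
Augment Well→P1→M3→M1→Ref: bottleneck 2, flow now 15.
Augment Well→P1→M3→P3→Ref: bottleneck 2, flow now 17.
No augmenting path remains; maximum flow = 17.
In the residual graph, reachable from Well: {Well, M2, P1, P4, M3, M1}.
Min-cut edges: P4→P3 (3), M3→P3 (2), M1→Ref (12); capacity 3 + 2 + 12 = 17.
This cut is saturated, so no flow can exceed 17.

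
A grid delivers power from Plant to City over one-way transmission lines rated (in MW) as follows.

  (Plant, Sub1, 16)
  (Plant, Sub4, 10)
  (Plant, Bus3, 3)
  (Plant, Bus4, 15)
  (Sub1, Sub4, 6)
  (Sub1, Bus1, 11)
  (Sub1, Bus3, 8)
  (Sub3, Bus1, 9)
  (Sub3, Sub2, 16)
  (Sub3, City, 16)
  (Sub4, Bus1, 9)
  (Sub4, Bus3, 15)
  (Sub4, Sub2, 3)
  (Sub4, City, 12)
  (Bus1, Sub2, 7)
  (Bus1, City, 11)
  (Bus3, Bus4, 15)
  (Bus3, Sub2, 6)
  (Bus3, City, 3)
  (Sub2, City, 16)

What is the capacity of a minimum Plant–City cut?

29

Augment Plant→Sub4→City: bottleneck 10, flow now 10.
Augment Plant→Bus3→City: bottleneck 3, flow now 13.
Augment Plant→Sub1→Sub4→City: bottleneck 2, flow now 15.
Augment Plant→Sub1→Bus1→City: bottleneck 11, flow now 26.
Augment Plant→Sub1→Sub4→Sub2→City: bottleneck 3, flow now 29.
No augmenting path remains; maximum flow = 29.
By max-flow min-cut, the minimum cut capacity equals the max flow.
In the residual graph, reachable from Plant: {Plant, Bus4}.
Min-cut edges: Plant→Sub1 (16), Plant→Sub4 (10), Plant→Bus3 (3); capacity 16 + 10 + 3 = 29.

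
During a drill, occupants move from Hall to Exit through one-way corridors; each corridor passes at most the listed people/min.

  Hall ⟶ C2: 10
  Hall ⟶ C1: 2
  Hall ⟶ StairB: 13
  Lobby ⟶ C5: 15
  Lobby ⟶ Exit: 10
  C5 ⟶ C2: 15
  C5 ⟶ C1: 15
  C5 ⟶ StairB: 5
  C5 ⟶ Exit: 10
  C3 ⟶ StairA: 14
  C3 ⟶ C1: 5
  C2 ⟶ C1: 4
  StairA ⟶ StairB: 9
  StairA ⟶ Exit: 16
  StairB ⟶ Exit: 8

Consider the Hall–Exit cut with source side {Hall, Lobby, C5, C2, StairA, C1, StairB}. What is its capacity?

44

Edges leaving {Hall, Lobby, C5, C2, StairA, C1, StairB}: Lobby→Exit (10), C5→Exit (10), StairA→Exit (16), StairB→Exit (8).
Cut capacity = 10 + 10 + 16 + 8 = 44.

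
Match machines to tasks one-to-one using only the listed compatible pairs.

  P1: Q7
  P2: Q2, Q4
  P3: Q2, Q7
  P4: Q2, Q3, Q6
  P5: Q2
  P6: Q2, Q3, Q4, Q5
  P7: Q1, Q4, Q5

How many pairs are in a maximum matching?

6

Unit-capacity flow: source→left, listed edges, right→sink; max matching = max flow.
Augmenting path P1→Q7 (+1); matched 1.
Augmenting path P2→Q2 (+1); matched 2.
Augmenting path P4→Q3 (+1); matched 3.
Augmenting path P6→Q4 (+1); matched 4.
Augmenting path P7→Q1 (+1); matched 5.
Augmenting path P3→Q2→P2→Q4→P6→Q5 (+1); matched 6.
No augmenting path remains; maximum matching = 6.
König certificate: {P2, P4, P6, P7, Q2, Q7} is a vertex cover of size 6 (every listed pair touches it), so no matching can be larger.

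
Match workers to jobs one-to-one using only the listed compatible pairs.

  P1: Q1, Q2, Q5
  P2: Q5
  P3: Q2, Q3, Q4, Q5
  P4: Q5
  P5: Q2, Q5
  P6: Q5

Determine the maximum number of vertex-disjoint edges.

4

Unit-capacity flow: source→left, listed edges, right→sink; max matching = max flow.
Augmenting path P1→Q1 (+1); matched 1.
Augmenting path P2→Q5 (+1); matched 2.
Augmenting path P3→Q2 (+1); matched 3.
Augmenting path P5→Q2→P3→Q3 (+1); matched 4.
No augmenting path remains; maximum matching = 4.
König certificate: {P1, P3, P5, Q5} is a vertex cover of size 4 (every listed pair touches it), so no matching can be larger.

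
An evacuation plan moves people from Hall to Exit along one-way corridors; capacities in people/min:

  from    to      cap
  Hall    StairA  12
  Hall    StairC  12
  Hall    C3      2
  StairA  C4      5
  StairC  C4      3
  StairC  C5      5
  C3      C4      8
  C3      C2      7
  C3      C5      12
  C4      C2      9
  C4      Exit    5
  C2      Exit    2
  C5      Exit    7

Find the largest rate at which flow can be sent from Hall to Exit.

14

Augment Hall→StairA→C4→Exit: bottleneck 5, flow now 5.
Augment Hall→StairC→C5→Exit: bottleneck 5, flow now 10.
Augment Hall→C3→C2→Exit: bottleneck 2, flow now 12.
Augment Hall→StairC→C4→C2→C3→C5→Exit: bottleneck 2, flow now 14. (uses reverse residual edge)
No augmenting path remains; maximum flow = 14.
In the residual graph, reachable from Hall: {Hall, StairA, StairC, C4, C2}.
Min-cut edges: Hall→C3 (2), StairC→C5 (5), C4→Exit (5), C2→Exit (2); capacity 2 + 5 + 5 + 2 = 14.
This cut is saturated, so no flow can exceed 14.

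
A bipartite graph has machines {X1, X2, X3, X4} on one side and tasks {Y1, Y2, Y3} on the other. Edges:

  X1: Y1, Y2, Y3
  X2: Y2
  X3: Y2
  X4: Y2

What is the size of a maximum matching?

Unit-capacity flow: source→left, listed edges, right→sink; max matching = max flow.
Augmenting path X1→Y1 (+1); matched 1.
Augmenting path X2→Y2 (+1); matched 2.
No augmenting path remains; maximum matching = 2.
König certificate: {X1, Y2} is a vertex cover of size 2 (every listed pair touches it), so no matching can be larger.

2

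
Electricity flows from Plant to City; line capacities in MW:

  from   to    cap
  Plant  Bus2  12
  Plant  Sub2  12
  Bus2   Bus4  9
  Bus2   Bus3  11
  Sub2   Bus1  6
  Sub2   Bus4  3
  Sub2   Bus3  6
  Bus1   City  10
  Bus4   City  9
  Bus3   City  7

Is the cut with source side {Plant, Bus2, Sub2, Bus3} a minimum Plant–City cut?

No — its capacity is 25, but the minimum cut has capacity 22.

Given cut capacity: 9 + 6 + 3 + 7 = 25.
Augment Plant→Bus2→Bus4→City: bottleneck 9, flow now 9.
Augment Plant→Bus2→Bus3→City: bottleneck 3, flow now 12.
Augment Plant→Sub2→Bus1→City: bottleneck 6, flow now 18.
Augment Plant→Sub2→Bus3→City: bottleneck 4, flow now 22.
No augmenting path remains; maximum flow = 22.
In the residual graph, reachable from Plant: {Plant, Bus2, Sub2, Bus4, Bus3}.
Min-cut edges: Sub2→Bus1 (6), Bus4→City (9), Bus3→City (7); capacity 6 + 9 + 7 = 22.
Cut capacity 25 exceeds the max flow 22, so it is not minimum.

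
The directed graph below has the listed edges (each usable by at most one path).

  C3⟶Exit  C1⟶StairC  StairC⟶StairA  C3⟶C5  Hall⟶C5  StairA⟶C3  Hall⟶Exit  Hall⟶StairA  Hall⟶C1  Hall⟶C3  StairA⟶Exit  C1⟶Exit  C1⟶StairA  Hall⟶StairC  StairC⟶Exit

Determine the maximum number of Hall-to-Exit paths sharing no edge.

Assign every edge capacity 1; by Menger, the answer equals the max flow.
Path Hall→Exit (+1); total 1.
Path Hall→C1→Exit (+1); total 2.
Path Hall→StairC→Exit (+1); total 3.
Path Hall→C3→Exit (+1); total 4.
Path Hall→StairA→Exit (+1); total 5.
No residual Hall→Exit path; max flow = 5.
Certifying cut of size 5: {Hall→C1, Hall→C3, Hall→Exit, Hall→StairA, Hall→StairC}.

5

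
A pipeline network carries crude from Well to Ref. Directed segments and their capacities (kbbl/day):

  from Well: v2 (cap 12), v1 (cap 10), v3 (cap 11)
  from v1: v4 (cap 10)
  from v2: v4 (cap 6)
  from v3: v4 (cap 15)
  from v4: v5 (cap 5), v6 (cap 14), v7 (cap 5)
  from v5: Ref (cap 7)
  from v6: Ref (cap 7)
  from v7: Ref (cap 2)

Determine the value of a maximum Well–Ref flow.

14

Augment Well→v1→v4→v5→Ref: bottleneck 5, flow now 5.
Augment Well→v1→v4→v6→Ref: bottleneck 5, flow now 10.
Augment Well→v2→v4→v6→Ref: bottleneck 2, flow now 12.
Augment Well→v2→v4→v7→Ref: bottleneck 2, flow now 14.
No augmenting path remains; maximum flow = 14.
In the residual graph, reachable from Well: {Well, v1, v2, v3, v4, v6, v7}.
Min-cut edges: v4→v5 (5), v6→Ref (7), v7→Ref (2); capacity 5 + 7 + 2 = 14.
This cut is saturated, so no flow can exceed 14.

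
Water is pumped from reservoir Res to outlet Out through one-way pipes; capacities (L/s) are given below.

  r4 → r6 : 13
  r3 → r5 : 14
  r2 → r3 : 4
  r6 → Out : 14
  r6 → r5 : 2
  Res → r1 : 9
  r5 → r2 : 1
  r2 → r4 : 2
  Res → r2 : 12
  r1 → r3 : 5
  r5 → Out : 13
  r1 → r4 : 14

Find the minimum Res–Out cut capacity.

Augment Res→r1→r3→r5→Out: bottleneck 5, flow now 5.
Augment Res→r1→r4→r6→Out: bottleneck 4, flow now 9.
Augment Res→r2→r3→r5→Out: bottleneck 4, flow now 13.
Augment Res→r2→r4→r6→Out: bottleneck 2, flow now 15.
No augmenting path remains; maximum flow = 15.
By max-flow min-cut, the minimum cut capacity equals the max flow.
In the residual graph, reachable from Res: {Res, r2}.
Min-cut edges: Res→r1 (9), r2→r3 (4), r2→r4 (2); capacity 9 + 4 + 2 = 15.

15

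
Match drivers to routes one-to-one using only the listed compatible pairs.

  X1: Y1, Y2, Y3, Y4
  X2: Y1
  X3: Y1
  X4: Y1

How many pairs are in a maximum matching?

2

Unit-capacity flow: source→left, listed edges, right→sink; max matching = max flow.
Augmenting path X1→Y1 (+1); matched 1.
Augmenting path X2→Y1→X1→Y2 (+1); matched 2.
No augmenting path remains; maximum matching = 2.
König certificate: {X1, Y1} is a vertex cover of size 2 (every listed pair touches it), so no matching can be larger.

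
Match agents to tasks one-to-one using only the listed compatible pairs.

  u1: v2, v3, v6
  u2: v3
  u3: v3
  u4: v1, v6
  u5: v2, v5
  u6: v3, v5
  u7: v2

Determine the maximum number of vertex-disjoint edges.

Unit-capacity flow: source→left, listed edges, right→sink; max matching = max flow.
Augmenting path u1→v2 (+1); matched 1.
Augmenting path u2→v3 (+1); matched 2.
Augmenting path u4→v1 (+1); matched 3.
Augmenting path u5→v5 (+1); matched 4.
Augmenting path u7→v2→u1→v6 (+1); matched 5.
No augmenting path remains; maximum matching = 5.
König certificate: {u1, u4, v2, v3, v5} is a vertex cover of size 5 (every listed pair touches it), so no matching can be larger.

5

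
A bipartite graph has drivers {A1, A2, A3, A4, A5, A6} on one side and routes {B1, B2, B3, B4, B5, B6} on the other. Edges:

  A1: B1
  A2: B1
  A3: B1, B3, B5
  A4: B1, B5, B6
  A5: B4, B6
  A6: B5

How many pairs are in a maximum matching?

5

Unit-capacity flow: source→left, listed edges, right→sink; max matching = max flow.
Augmenting path A1→B1 (+1); matched 1.
Augmenting path A3→B3 (+1); matched 2.
Augmenting path A4→B5 (+1); matched 3.
Augmenting path A5→B4 (+1); matched 4.
Augmenting path A6→B5→A4→B6 (+1); matched 5.
No augmenting path remains; maximum matching = 5.
König certificate: {A3, A4, A5, A6, B1} is a vertex cover of size 5 (every listed pair touches it), so no matching can be larger.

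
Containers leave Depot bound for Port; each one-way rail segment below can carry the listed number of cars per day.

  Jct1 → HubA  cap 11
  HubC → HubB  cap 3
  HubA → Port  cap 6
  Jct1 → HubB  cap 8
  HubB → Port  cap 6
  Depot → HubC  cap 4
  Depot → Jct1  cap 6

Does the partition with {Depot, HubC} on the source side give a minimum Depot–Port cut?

Given cut capacity: 6 + 3 = 9.
Augment Depot→Jct1→HubA→Port: bottleneck 6, flow now 6.
Augment Depot→HubC→HubB→Port: bottleneck 3, flow now 9.
No augmenting path remains; maximum flow = 9.
Cut capacity 9 equals the max flow, so it is a minimum cut.

Yes — it is a minimum cut (capacity 9).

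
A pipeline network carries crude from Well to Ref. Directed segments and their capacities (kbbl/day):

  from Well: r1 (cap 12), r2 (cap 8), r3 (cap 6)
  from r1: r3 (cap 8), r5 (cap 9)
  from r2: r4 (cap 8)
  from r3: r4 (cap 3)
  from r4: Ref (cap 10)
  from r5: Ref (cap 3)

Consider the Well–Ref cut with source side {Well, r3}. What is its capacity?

Edges leaving {Well, r3}: Well→r1 (12), Well→r2 (8), r3→r4 (3).
Cut capacity = 12 + 8 + 3 = 23.

23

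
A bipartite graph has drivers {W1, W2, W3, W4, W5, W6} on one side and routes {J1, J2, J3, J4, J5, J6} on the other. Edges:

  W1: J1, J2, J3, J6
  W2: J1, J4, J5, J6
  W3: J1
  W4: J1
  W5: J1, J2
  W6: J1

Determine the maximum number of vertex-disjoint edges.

4

Unit-capacity flow: source→left, listed edges, right→sink; max matching = max flow.
Augmenting path W1→J1 (+1); matched 1.
Augmenting path W2→J4 (+1); matched 2.
Augmenting path W5→J2 (+1); matched 3.
Augmenting path W3→J1→W1→J3 (+1); matched 4.
No augmenting path remains; maximum matching = 4.
König certificate: {W1, W2, W5, J1} is a vertex cover of size 4 (every listed pair touches it), so no matching can be larger.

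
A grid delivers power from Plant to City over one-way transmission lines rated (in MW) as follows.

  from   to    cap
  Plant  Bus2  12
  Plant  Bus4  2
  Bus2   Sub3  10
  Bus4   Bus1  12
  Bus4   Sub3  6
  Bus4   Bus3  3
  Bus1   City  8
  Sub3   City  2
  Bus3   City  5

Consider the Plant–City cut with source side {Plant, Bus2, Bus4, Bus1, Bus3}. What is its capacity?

Edges leaving {Plant, Bus2, Bus4, Bus1, Bus3}: Bus2→Sub3 (10), Bus4→Sub3 (6), Bus1→City (8), Bus3→City (5).
Cut capacity = 10 + 6 + 8 + 5 = 29.

29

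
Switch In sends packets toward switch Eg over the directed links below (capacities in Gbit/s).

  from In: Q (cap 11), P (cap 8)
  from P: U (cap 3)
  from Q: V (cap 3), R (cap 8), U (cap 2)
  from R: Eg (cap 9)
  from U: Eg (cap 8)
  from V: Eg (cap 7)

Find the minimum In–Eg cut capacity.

Augment In→P→U→Eg: bottleneck 3, flow now 3.
Augment In→Q→R→Eg: bottleneck 8, flow now 11.
Augment In→Q→U→Eg: bottleneck 2, flow now 13.
Augment In→Q→V→Eg: bottleneck 1, flow now 14.
No augmenting path remains; maximum flow = 14.
By max-flow min-cut, the minimum cut capacity equals the max flow.
In the residual graph, reachable from In: {In, P}.
Min-cut edges: In→Q (11), P→U (3); capacity 11 + 3 = 14.

14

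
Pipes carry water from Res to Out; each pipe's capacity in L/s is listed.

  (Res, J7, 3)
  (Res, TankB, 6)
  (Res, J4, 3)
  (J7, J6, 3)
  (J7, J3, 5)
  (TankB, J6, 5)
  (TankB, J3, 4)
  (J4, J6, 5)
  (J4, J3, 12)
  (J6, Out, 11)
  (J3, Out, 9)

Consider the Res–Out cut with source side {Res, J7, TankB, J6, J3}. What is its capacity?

23

Edges leaving {Res, J7, TankB, J6, J3}: Res→J4 (3), J6→Out (11), J3→Out (9).
Cut capacity = 3 + 11 + 9 = 23.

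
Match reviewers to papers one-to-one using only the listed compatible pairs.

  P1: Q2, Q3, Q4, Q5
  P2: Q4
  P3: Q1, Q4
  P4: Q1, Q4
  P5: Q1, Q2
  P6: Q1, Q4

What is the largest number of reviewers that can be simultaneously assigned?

Unit-capacity flow: source→left, listed edges, right→sink; max matching = max flow.
Augmenting path P1→Q2 (+1); matched 1.
Augmenting path P2→Q4 (+1); matched 2.
Augmenting path P3→Q1 (+1); matched 3.
Augmenting path P5→Q2→P1→Q3 (+1); matched 4.
No augmenting path remains; maximum matching = 4.
König certificate: {P1, P5, Q1, Q4} is a vertex cover of size 4 (every listed pair touches it), so no matching can be larger.

4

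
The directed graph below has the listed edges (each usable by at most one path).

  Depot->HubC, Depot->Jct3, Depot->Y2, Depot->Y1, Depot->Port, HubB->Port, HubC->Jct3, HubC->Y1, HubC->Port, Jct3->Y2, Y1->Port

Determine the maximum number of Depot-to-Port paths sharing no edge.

Assign every edge capacity 1; by Menger, the answer equals the max flow.
Path Depot→Port (+1); total 1.
Path Depot→HubC→Port (+1); total 2.
Path Depot→Y1→Port (+1); total 3.
No residual Depot→Port path; max flow = 3.
Certifying cut of size 3: {Depot→HubC, Depot→Port, Depot→Y1}.

3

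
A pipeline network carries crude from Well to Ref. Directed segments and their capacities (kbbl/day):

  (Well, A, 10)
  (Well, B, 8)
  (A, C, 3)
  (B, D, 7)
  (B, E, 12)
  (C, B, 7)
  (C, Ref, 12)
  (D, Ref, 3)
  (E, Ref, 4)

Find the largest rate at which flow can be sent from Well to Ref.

10

Augment Well→A→C→Ref: bottleneck 3, flow now 3.
Augment Well→B→D→Ref: bottleneck 3, flow now 6.
Augment Well→B→E→Ref: bottleneck 4, flow now 10.
No augmenting path remains; maximum flow = 10.
In the residual graph, reachable from Well: {Well, A, B, D, E}.
Min-cut edges: A→C (3), D→Ref (3), E→Ref (4); capacity 3 + 3 + 4 = 10.
This cut is saturated, so no flow can exceed 10.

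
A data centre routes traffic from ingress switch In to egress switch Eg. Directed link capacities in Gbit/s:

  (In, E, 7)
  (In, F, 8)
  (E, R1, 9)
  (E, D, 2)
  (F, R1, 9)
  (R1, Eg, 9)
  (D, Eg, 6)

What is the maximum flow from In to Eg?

11

Augment In→E→R1→Eg: bottleneck 7, flow now 7.
Augment In→F→R1→Eg: bottleneck 2, flow now 9.
Augment In→F→R1→E→D→Eg: bottleneck 2, flow now 11. (uses reverse residual edge)
No augmenting path remains; maximum flow = 11.
In the residual graph, reachable from In: {In, E, F, R1}.
Min-cut edges: E→D (2), R1→Eg (9); capacity 2 + 9 = 11.
This cut is saturated, so no flow can exceed 11.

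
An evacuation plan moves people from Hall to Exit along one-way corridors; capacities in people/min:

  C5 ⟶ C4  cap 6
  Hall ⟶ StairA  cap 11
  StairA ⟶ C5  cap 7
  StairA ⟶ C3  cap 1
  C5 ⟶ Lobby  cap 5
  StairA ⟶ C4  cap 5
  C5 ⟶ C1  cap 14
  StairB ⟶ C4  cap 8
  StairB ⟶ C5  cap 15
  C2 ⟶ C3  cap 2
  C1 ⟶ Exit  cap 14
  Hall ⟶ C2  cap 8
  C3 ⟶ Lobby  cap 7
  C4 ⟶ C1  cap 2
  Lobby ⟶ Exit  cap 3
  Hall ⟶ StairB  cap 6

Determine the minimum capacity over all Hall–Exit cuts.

Augment Hall→C2→C3→Lobby→Exit: bottleneck 2, flow now 2.
Augment Hall→StairB→C5→Lobby→Exit: bottleneck 1, flow now 3.
Augment Hall→StairB→C5→C1→Exit: bottleneck 5, flow now 8.
Augment Hall→StairA→C5→C1→Exit: bottleneck 7, flow now 15.
Augment Hall→StairA→C4→C1→Exit: bottleneck 2, flow now 17.
No augmenting path remains; maximum flow = 17.
By max-flow min-cut, the minimum cut capacity equals the max flow.
In the residual graph, reachable from Hall: {Hall, C2, StairB, StairA, C5, C3, C4, Lobby, C1}.
Min-cut edges: Lobby→Exit (3), C1→Exit (14); capacity 3 + 14 = 17.

17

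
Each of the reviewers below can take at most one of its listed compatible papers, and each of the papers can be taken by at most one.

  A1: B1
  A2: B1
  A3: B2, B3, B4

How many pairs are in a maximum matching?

Unit-capacity flow: source→left, listed edges, right→sink; max matching = max flow.
Augmenting path A1→B1 (+1); matched 1.
Augmenting path A3→B2 (+1); matched 2.
No augmenting path remains; maximum matching = 2.
König certificate: {A3, B1} is a vertex cover of size 2 (every listed pair touches it), so no matching can be larger.

2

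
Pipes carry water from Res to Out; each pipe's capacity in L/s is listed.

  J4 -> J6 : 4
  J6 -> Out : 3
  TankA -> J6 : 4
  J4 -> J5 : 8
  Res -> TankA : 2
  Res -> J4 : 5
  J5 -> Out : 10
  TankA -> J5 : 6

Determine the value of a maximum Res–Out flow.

7

Augment Res→J4→J6→Out: bottleneck 3, flow now 3.
Augment Res→J4→J5→Out: bottleneck 2, flow now 5.
Augment Res→TankA→J5→Out: bottleneck 2, flow now 7.
No augmenting path remains; maximum flow = 7.
In the residual graph, reachable from Res: {Res}.
Min-cut edges: Res→J4 (5), Res→TankA (2); capacity 5 + 2 = 7.
This cut is saturated, so no flow can exceed 7.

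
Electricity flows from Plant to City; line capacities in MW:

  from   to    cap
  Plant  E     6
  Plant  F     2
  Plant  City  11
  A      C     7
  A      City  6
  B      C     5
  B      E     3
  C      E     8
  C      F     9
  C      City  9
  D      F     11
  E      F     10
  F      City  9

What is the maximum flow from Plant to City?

Augment Plant→City: bottleneck 11, flow now 11.
Augment Plant→F→City: bottleneck 2, flow now 13.
Augment Plant→E→F→City: bottleneck 6, flow now 19.
No augmenting path remains; maximum flow = 19.
In the residual graph, reachable from Plant: {Plant}.
Min-cut edges: Plant→E (6), Plant→F (2), Plant→City (11); capacity 6 + 2 + 11 = 19.
This cut is saturated, so no flow can exceed 19.

19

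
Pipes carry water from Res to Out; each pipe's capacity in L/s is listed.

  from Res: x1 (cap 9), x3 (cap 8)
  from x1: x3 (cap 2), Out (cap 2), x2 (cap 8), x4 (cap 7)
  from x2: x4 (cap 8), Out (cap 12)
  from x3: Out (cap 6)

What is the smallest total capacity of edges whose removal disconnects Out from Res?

15

Augment Res→x1→Out: bottleneck 2, flow now 2.
Augment Res→x3→Out: bottleneck 6, flow now 8.
Augment Res→x1→x2→Out: bottleneck 7, flow now 15.
No augmenting path remains; maximum flow = 15.
By max-flow min-cut, the minimum cut capacity equals the max flow.
In the residual graph, reachable from Res: {Res, x3}.
Min-cut edges: Res→x1 (9), x3→Out (6); capacity 9 + 6 = 15.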